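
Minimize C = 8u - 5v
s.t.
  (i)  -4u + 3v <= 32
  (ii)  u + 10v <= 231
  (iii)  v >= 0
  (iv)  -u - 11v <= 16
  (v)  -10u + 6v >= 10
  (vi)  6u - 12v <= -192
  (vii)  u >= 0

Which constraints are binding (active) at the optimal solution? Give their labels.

(i) and (vi)

Feasible corners and C = 8u - 5v:
  (373/43, 956/43) → C = -1796/43
  (32/5, 96/5) → C = -224/5
  (71/6, 263/12) → C = -179/12

The minimum is at (32/5, 96/5). Substituting into each constraint, equality holds for (i) and (vi); the remaining constraints have slack.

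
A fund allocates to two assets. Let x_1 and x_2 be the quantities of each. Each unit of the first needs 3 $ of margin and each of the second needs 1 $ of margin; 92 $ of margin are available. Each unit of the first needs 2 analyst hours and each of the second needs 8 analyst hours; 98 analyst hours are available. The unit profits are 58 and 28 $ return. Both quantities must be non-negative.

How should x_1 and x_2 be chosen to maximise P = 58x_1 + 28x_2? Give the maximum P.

x_1 = 29, x_2 = 5, maximum P = 1822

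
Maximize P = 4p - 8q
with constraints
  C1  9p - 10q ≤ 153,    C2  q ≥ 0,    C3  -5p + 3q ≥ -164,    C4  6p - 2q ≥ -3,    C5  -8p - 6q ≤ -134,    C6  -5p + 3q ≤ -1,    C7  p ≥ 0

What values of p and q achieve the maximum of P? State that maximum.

p = 17, q = 0, maximum P = 68

Feasible corners and P = 4p - 8q:
  (17, 0) → P = 68
  (1181/23, 711/23) → P = -964/23
  (67/4, 0) → P = 67
  (68/9, 331/27) → P = -1832/27
The feasible region is unbounded (it extends along (3, 5)), but P strictly decreases along every unbounded feasible direction, so there is no improving ray and the maximum is attained at a vertex.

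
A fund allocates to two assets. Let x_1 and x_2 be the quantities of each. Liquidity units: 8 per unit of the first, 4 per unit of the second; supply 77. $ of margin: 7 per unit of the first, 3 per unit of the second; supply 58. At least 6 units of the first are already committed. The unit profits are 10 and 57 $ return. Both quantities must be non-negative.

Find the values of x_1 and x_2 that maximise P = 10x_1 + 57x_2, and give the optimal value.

x_1 = 6, x_2 = 16/3, maximum P = 364

Vertices and P = 10x_1 + 57x_2:
  (58/7, 0) → P = 580/7
  (6, 0) → P = 60
  (6, 16/3) → P = 364

The binding constraints are 7x_1 + 3x_2 = 58 and x_1 = 6.
Solving simultaneously gives x_1 = 6, x_2 = 16/3.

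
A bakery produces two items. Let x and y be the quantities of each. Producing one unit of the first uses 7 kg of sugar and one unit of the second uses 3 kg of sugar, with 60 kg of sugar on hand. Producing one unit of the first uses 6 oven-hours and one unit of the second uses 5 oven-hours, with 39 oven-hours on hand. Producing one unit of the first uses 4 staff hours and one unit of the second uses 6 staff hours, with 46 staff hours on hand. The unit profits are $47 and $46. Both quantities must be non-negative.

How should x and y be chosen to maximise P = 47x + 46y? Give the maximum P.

x = 1/4, y = 15/2, maximum P = 1427/4

Extreme points and P = 47x + 46y:
  (0, 0) → P = 0
  (0, 23/3) → P = 1058/3
  (13/2, 0) → P = 611/2
  (1/4, 15/2) → P = 1427/4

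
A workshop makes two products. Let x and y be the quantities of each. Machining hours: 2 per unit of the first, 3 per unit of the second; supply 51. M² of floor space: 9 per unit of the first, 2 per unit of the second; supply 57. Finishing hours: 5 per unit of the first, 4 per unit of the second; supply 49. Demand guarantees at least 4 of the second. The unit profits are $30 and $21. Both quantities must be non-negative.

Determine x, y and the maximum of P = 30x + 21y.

Corner points and P = 30x + 21y:
  (0, 49/4) → P = 1029/4
  (0, 4) → P = 84
  (5, 6) → P = 276
  (49/9, 4) → P = 742/3

The optimum lies where 9x + 2y = 57 and 5x + 4y = 49.
Solving simultaneously gives x = 5, y = 6.

x = 5, y = 6, maximum P = 276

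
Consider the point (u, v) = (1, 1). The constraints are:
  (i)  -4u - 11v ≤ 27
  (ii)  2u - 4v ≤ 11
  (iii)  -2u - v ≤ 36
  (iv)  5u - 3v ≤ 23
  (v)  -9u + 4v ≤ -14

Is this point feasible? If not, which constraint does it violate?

Constraint (v): -9u + 4v = -5, which is not ≤ -14. All other constraints are satisfied.

not feasible — violates (v)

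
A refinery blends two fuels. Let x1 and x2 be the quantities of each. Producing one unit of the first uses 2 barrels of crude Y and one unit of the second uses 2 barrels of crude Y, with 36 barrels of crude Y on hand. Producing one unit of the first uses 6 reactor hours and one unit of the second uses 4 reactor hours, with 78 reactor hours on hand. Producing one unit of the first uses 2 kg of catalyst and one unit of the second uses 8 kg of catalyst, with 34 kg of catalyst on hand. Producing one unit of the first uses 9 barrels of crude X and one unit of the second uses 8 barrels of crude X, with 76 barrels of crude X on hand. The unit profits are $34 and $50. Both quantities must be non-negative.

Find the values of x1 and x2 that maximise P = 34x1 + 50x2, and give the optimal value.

x1 = 6, x2 = 11/4, maximum P = 683/2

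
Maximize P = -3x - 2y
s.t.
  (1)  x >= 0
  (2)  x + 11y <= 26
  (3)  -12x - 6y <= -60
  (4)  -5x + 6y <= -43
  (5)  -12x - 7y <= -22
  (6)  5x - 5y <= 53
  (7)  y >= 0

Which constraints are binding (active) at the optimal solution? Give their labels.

(4) and (7)

Corner points and P = -3x - 2y:
  (629/61, 87/61) → P = -2061/61
  (713/60, 77/60) → P = -2293/60
  (43/5, 0) → P = -129/5
  (53/5, 0) → P = -159/5

The maximum is at (43/5, 0). Substituting into each constraint, equality holds for (4) and (7); the remaining constraints have slack.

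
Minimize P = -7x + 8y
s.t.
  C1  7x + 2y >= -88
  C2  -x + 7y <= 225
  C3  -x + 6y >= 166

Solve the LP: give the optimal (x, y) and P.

x = 188, y = 59, minimum P = -844

Corner points and P = -7x + 8y:
  (-1066/51, 1487/51) → P = 19358/51
  (-215/11, 537/22) → P = 3653/11
  (188, 59) → P = -844

At the optimal vertex, -x + 7y = 225 and -x + 6y = 166.
Solving simultaneously gives x = 188, y = 59.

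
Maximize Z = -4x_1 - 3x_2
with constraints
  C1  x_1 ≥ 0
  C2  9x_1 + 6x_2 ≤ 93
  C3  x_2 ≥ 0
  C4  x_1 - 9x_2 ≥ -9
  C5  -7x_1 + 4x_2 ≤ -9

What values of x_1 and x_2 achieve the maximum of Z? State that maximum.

x_1 = 9/7, x_2 = 0, maximum Z = -36/7

Extreme points and Z = -4x_1 - 3x_2:
  (31/3, 0) → Z = -124/3
  (9, 2) → Z = -42
  (9/7, 0) → Z = -36/7
  (117/59, 72/59) → Z = -684/59

The optimum lies where x_2 = 0 and -7x_1 + 4x_2 = -9.
Solving simultaneously gives x_1 = 9/7, x_2 = 0.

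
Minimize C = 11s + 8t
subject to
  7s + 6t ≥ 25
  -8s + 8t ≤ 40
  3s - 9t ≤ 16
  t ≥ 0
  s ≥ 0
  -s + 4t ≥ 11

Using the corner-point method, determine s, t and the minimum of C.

s = 0, t = 25/6, minimum C = 100/3

Corner points and C = 11s + 8t:
  (0, 25/6) → C = 100/3
  (1, 3) → C = 35
  (0, 5) → C = 40
  (163/3, 49/3) → C = 2185/3
The feasible region is unbounded (it extends along (1, 1), (3, 1)), but C strictly increases along every unbounded feasible direction, so there is no improving ray and the minimum is attained at a vertex.

The optimum lies where 7s + 6t = 25 and s = 0.
Solving simultaneously gives s = 0, t = 25/6.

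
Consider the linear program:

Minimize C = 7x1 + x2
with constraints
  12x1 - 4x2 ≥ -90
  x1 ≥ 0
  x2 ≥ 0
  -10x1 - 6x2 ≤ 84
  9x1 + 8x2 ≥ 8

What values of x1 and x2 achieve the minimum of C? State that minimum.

Feasible corners and C = 7x1 + x2:
  (0, 45/2) → C = 45/2
  (0, 1) → C = 1
  (8/9, 0) → C = 56/9
The feasible region is unbounded (it extends along (1, 3), (1, 0)), but C strictly increases along every unbounded feasible direction, so there is no improving ray and the minimum is attained at a vertex.

x1 = 0, x2 = 1, minimum C = 1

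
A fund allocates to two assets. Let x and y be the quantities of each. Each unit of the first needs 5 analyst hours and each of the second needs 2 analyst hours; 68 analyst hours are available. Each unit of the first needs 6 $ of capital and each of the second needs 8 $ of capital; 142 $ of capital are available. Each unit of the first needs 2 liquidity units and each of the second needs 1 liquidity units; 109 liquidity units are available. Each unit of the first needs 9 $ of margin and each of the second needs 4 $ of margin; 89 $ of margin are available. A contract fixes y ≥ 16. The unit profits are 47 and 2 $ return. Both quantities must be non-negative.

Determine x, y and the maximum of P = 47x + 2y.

At the optimal vertex, 6x + 8y = 142 and y = 16.
Solving simultaneously gives x = 7/3, y = 16.

x = 7/3, y = 16, maximum P = 425/3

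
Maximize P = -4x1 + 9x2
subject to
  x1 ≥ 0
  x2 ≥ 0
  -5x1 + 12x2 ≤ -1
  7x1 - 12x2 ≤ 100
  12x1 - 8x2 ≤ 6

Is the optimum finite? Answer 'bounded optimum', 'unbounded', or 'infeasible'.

bounded optimum

Corner points and P = -4x1 + 9x2:
  (1/5, 0) → P = -4/5
  (1/2, 0) → P = -2
  (8/13, 9/52) → P = -47/52
The feasible region has finitely many vertices and no improving ray; the maximum is -4/5 at (1/5, 0).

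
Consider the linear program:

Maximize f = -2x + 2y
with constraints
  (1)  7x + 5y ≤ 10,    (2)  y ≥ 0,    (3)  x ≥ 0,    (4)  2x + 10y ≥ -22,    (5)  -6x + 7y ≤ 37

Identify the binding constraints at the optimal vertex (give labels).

Corner points and f = -2x + 2y:
  (10/7, 0) → f = -20/7
  (0, 2) → f = 4
  (0, 0) → f = 0

The maximum is at (0, 2). Substituting into each constraint, equality holds for (1) and (3); the remaining constraints have slack.

(1) and (3)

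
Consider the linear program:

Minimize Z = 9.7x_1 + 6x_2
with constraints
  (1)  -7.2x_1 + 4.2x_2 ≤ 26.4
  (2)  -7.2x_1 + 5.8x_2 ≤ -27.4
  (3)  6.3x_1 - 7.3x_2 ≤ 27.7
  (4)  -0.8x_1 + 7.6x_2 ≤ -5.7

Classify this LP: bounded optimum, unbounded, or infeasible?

Extreme points and Z = 9.7x_1 + 6x_2:
  (656/267, -149/89) → Z = 18406/1335
  (8759/2504, -239/626) → Z = 792263/25040
  (16891/4204, -1375/4204) → Z = 1555927/42040
The feasible region has finitely many vertices and no improving ray; the minimum is 18406/1335 at (656/267, -149/89).

bounded optimum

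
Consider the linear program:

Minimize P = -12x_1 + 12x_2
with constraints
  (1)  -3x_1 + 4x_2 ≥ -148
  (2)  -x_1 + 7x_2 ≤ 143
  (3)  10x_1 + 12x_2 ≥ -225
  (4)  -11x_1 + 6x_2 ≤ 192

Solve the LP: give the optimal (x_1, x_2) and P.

x_1 = 1608/17, x_2 = 577/17, minimum P = -12372/17

Extreme points and P = -12x_1 + 12x_2:
  (1608/17, 577/17) → P = -12372/17
  (219/19, -2155/76) → P = -9093/19
  (-486/71, 1381/71) → P = 22404/71
  (-609/32, -185/64) → P = 3099/16

The binding constraints are -3x_1 + 4x_2 = -148 and -x_1 + 7x_2 = 143.
Solving simultaneously gives x_1 = 1608/17, x_2 = 577/17.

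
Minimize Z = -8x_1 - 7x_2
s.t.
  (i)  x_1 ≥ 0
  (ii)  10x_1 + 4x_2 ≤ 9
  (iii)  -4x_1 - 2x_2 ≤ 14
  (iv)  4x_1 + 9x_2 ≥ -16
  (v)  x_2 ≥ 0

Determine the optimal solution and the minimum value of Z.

x_1 = 0, x_2 = 9/4, minimum Z = -63/4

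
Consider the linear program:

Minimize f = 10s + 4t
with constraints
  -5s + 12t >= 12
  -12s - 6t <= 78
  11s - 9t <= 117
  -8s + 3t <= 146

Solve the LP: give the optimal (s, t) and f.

s = -185/14, t = 94/7, minimum f = -549/7

Feasible corners and f = 10s + 4t:
  (-168/29, -41/29) → f = -1844/29
  (504/29, 239/29) → f = 5996/29
  (-185/14, 94/7) → f = -549/7
The feasible region is unbounded (it extends along (3, 8), (9, 11)), but f strictly increases along every unbounded feasible direction, so there is no improving ray and the minimum is attained at a vertex.

At the optimal vertex, -12s - 6t = 78 and -8s + 3t = 146.
Solving simultaneously gives s = -185/14, t = 94/7.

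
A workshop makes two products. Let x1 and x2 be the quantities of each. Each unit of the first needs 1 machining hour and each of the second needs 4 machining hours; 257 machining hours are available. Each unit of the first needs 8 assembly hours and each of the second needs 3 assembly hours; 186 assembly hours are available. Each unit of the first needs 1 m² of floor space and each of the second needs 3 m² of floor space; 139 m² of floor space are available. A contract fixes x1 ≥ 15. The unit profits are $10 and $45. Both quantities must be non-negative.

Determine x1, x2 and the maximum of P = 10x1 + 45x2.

Vertices and P = 10x1 + 45x2:
  (93/4, 0) → P = 465/2
  (15, 0) → P = 150
  (15, 22) → P = 1140

x1 = 15, x2 = 22, maximum P = 1140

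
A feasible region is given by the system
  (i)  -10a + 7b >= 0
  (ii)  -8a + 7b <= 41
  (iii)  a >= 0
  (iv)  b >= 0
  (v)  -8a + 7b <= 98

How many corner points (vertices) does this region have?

Of the 9 pairwise boundary intersections, those satisfying every inequality are:
  (41/2, 205/7)
  (0, 0)
  (0, 41/7)

3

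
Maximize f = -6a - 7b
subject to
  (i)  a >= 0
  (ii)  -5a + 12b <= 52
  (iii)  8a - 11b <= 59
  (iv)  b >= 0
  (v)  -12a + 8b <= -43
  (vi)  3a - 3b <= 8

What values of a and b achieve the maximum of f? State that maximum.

Extreme points and f = -6a - 7b:
  (233/26, 839/104) → f = -11465/104
  (12, 28/3) → f = -412/3
  (65/12, 11/4) → f = -207/4

a = 65/12, b = 11/4, maximum f = -207/4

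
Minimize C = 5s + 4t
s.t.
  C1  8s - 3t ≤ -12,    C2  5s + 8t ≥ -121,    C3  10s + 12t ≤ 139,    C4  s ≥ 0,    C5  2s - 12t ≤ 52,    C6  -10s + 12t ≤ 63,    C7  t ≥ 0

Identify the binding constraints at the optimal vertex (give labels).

C1 and C4

Feasible corners and C = 5s + 4t:
  (0, 4) → C = 16
  (15/22, 64/11) → C = 587/22
  (0, 21/4) → C = 21

The minimum is at (0, 4). Substituting into each constraint, equality holds for C1 and C4; the remaining constraints have slack.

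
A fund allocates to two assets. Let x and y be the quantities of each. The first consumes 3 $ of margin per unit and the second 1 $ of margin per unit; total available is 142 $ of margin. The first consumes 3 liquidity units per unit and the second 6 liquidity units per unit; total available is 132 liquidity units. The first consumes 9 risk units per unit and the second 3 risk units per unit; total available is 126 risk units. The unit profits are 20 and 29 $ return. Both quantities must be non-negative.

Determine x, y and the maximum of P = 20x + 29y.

x = 8, y = 18, maximum P = 682

Extreme points and P = 20x + 29y:
  (0, 0) → P = 0
  (0, 22) → P = 638
  (14, 0) → P = 280
  (8, 18) → P = 682

The binding constraints are 3x + 6y = 132 and 9x + 3y = 126.
Solving simultaneously gives x = 8, y = 18.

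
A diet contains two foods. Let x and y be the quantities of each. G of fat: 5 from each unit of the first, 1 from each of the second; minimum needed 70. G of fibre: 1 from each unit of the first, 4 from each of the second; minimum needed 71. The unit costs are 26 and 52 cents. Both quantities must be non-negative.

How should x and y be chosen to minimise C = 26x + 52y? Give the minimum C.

x = 11, y = 15, minimum C = 1066

Vertices and C = 26x + 52y:
  (0, 70) → C = 3640
  (71, 0) → C = 1846
  (11, 15) → C = 1066
The feasible region is unbounded (it extends along (0, 1), (1, 0)), but C strictly increases along every unbounded feasible direction, so there is no improving ray and the minimum is attained at a vertex.

At the optimal vertex, 5x + y = 70 and x + 4y = 71.
Solving simultaneously gives x = 11, y = 15.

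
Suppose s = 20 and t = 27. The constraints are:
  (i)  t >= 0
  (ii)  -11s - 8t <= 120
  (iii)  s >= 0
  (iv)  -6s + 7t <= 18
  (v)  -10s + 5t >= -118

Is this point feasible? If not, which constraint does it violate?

Constraint (iv): -6s + 7t = 69, which is not ≤ 18. All other constraints are satisfied.

not feasible — violates (iv)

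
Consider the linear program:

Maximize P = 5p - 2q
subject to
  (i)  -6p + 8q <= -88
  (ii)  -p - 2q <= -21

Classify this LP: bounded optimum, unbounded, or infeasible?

From the feasible point (86/5, 19/10), moving in the direction (2, -1) keeps every constraint satisfied while P increases without bound.

unbounded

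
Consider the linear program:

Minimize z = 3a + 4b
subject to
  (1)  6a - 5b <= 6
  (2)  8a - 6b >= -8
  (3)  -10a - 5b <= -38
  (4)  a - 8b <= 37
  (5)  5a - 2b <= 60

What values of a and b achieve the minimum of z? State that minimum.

Feasible corners and z = 3a + 4b:
  (11/4, 21/10) → z = 333/20
  (288/13, 330/13) → z = 168
  (47/25, 96/25) → z = 21
  (188/7, 260/7) → z = 1604/7

The binding constraints are 6a - 5b = 6 and -10a - 5b = -38.
Solving simultaneously gives a = 11/4, b = 21/10.

a = 11/4, b = 21/10, minimum z = 333/20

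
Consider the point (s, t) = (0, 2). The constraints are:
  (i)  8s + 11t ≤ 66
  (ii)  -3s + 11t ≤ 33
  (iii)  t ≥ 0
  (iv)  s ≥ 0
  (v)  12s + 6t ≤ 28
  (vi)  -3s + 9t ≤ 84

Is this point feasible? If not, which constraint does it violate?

feasible

(i): 22 ≤ 66 ✓
(ii): 22 ≤ 33 ✓
(iii): 2 ≥ 0 ✓
(iv): 0 ≥ 0 ✓
(v): 12 ≤ 28 ✓
(vi): 18 ≤ 84 ✓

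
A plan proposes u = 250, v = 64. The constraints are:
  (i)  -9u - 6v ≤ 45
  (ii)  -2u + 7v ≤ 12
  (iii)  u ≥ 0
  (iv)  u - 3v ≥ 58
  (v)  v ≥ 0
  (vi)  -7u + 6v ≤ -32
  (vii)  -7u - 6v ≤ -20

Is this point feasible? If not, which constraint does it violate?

(i): -2634 ≤ 45 ✓
(ii): -52 ≤ 12 ✓
(iii): 250 ≥ 0 ✓
(iv): 58 ≥ 58 ✓
(v): 64 ≥ 0 ✓
(vi): -1366 ≤ -32 ✓
(vii): -2134 ≤ -20 ✓

feasible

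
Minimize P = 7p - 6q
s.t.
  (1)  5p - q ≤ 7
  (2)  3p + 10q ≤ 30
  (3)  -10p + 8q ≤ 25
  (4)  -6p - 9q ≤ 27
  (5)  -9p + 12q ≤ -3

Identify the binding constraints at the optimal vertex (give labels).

Corner points and P = 7p - 6q:
  (12/17, -59/17) → P = 438/17
  (27/17, 16/17) → P = 93/17
  (-33/17, -29/17) → P = -57/17

The minimum is at (-33/17, -29/17). Substituting into each constraint, equality holds for (4) and (5); the remaining constraints have slack.

(4) and (5)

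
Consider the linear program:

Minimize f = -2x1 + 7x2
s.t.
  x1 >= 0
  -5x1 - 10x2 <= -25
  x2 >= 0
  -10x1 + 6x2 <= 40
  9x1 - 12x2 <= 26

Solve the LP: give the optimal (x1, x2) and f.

x1 = 56/15, x2 = 19/30, minimum f = -91/30

Vertices and f = -2x1 + 7x2:
  (0, 5/2) → f = 35/2
  (0, 20/3) → f = 140/3
  (56/15, 19/30) → f = -91/30
The feasible region is unbounded (it extends along (4, 3), (3, 5)), but f strictly increases along every unbounded feasible direction, so there is no improving ray and the minimum is attained at a vertex.

The binding constraints are -5x1 - 10x2 = -25 and 9x1 - 12x2 = 26.
Solving simultaneously gives x1 = 56/15, x2 = 19/30.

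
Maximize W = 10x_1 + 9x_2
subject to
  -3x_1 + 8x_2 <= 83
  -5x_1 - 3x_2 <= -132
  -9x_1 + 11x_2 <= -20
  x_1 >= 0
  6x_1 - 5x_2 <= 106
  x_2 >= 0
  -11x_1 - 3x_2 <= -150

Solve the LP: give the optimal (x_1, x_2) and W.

Vertices and W = 10x_1 + 9x_2:
  (1073/39, 269/13) → W = 17993/39
  (421/11, 272/11) → W = 6658/11
  (756/41, 544/41) → W = 12456/41
  (978/43, 262/43) → W = 12138/43

x_1 = 421/11, x_2 = 272/11, maximum W = 6658/11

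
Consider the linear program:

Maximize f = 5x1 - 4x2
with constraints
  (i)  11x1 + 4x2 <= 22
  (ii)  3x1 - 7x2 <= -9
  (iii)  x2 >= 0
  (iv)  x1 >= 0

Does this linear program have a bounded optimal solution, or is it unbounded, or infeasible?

bounded optimum

Vertices and f = 5x1 - 4x2:
  (118/89, 165/89) → f = -70/89
  (0, 11/2) → f = -22
  (0, 9/7) → f = -36/7
The feasible region has finitely many vertices and no improving ray; the maximum is -70/89 at (118/89, 165/89).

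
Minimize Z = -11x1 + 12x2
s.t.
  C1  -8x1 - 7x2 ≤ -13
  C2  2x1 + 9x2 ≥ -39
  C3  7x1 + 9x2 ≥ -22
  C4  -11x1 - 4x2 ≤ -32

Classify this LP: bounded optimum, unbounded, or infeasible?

From the feasible point (195/29, -169/29), moving in the direction (9, -2) keeps every constraint satisfied while Z decreases without bound.

unbounded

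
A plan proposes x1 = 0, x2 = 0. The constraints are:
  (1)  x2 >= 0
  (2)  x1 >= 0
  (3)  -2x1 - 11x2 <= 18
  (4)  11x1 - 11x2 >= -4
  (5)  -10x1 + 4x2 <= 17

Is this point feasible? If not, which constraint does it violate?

feasible

(1): 0 ≥ 0 ✓
(2): 0 ≥ 0 ✓
(3): 0 ≤ 18 ✓
(4): 0 ≥ -4 ✓
(5): 0 ≤ 17 ✓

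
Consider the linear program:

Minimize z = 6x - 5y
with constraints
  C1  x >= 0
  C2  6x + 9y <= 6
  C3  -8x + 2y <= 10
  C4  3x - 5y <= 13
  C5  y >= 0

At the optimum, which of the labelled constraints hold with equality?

Extreme points and z = 6x - 5y:
  (0, 2/3) → z = -10/3
  (0, 0) → z = 0
  (1, 0) → z = 6

The minimum is at (0, 2/3). Substituting into each constraint, equality holds for C1 and C2; the remaining constraints have slack.

C1 and C2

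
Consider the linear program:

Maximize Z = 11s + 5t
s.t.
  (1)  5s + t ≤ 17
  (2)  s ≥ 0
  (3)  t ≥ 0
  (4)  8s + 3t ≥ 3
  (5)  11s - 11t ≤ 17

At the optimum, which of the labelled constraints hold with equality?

Extreme points and Z = 11s + 5t:
  (0, 17) → Z = 85
  (34/11, 17/11) → Z = 459/11
  (0, 1) → Z = 5
  (3/8, 0) → Z = 33/8
  (17/11, 0) → Z = 17

The maximum is at (0, 17). Substituting into each constraint, equality holds for (1) and (2); the remaining constraints have slack.

(1) and (2)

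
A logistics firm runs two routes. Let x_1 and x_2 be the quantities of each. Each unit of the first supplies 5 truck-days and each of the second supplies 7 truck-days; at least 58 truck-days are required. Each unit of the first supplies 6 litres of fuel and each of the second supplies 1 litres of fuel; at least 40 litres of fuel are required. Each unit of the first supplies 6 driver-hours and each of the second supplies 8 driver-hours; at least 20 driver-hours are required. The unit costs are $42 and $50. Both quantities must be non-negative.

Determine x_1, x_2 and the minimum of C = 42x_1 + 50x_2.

x_1 = 6, x_2 = 4, minimum C = 452

Vertices and C = 42x_1 + 50x_2:
  (0, 40) → C = 2000
  (58/5, 0) → C = 2436/5
  (6, 4) → C = 452
The feasible region is unbounded (it extends along (0, 1), (1, 0)), but C strictly increases along every unbounded feasible direction, so there is no improving ray and the minimum is attained at a vertex.

The optimum lies where 5x_1 + 7x_2 = 58 and 6x_1 + x_2 = 40.
Solving simultaneously gives x_1 = 6, x_2 = 4.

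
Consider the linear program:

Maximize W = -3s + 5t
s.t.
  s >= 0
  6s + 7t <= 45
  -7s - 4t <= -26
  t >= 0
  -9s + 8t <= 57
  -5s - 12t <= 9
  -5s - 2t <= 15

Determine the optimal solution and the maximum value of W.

Extreme points and W = -3s + 5t:
  (2/25, 159/25) → W = 789/25
  (15/2, 0) → W = -45/2
  (26/7, 0) → W = -78/7

s = 2/25, t = 159/25, maximum W = 789/25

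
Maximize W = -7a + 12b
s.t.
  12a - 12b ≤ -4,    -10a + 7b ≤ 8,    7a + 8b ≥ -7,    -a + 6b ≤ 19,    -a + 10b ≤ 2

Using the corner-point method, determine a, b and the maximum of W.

a = -22/31, b = 4/31, maximum W = 202/31

Corner points and W = -7a + 12b:
  (-29/45, -14/45) → W = 7/9
  (-4/27, 5/27) → W = 88/27
  (-113/129, -14/129) → W = 623/129
  (-22/31, 4/31) → W = 202/31

The optimum lies where -10a + 7b = 8 and -a + 10b = 2.
Solving simultaneously gives a = -22/31, b = 4/31.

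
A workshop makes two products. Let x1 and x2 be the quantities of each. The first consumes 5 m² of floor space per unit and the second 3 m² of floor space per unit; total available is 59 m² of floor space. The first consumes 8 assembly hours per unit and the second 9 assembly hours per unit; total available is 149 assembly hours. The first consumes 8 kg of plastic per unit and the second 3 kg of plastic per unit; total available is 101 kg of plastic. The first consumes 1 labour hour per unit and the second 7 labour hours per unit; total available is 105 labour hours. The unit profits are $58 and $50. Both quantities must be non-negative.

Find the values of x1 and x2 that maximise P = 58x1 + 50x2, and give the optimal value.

Extreme points and P = 58x1 + 50x2:
  (0, 0) → P = 0
  (0, 15) → P = 750
  (59/5, 0) → P = 3422/5
  (4, 13) → P = 882
  (98/47, 691/47) → P = 40234/47

At the optimal vertex, 5x1 + 3x2 = 59 and 8x1 + 9x2 = 149.
Solving simultaneously gives x1 = 4, x2 = 13.

x1 = 4, x2 = 13, maximum P = 882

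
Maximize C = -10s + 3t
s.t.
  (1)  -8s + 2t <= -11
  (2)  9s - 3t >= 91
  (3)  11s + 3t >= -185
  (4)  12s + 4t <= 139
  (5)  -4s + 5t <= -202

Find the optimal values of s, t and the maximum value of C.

s = -47/10, t = -1333/30, maximum C = -863/10

Corner points and C = -10s + 3t:
  (-47/10, -1333/30) → C = -863/10
  (-151/33, -1454/33) → C = -2852/33
  (1503/76, -467/19) → C = -543/2
The feasible region is unbounded (it extends along (1, -3), (3, -11)), but C strictly decreases along every unbounded feasible direction, so there is no improving ray and the maximum is attained at a vertex.

At the optimal vertex, 9s - 3t = 91 and 11s + 3t = -185.
Solving simultaneously gives s = -47/10, t = -1333/30.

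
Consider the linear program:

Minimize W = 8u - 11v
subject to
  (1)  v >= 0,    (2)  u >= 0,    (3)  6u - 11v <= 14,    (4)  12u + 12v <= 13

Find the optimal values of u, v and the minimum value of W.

Corner points and W = 8u - 11v:
  (0, 0) → W = 0
  (13/12, 0) → W = 26/3
  (0, 13/12) → W = -143/12

The optimum lies where u = 0 and 12u + 12v = 13.
Solving simultaneously gives u = 0, v = 13/12.

u = 0, v = 13/12, minimum W = -143/12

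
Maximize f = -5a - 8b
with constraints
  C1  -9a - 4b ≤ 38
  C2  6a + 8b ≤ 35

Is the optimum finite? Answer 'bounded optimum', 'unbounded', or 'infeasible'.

unbounded

From the feasible point (-37/4, 181/16), moving in the direction (8, -6) keeps every constraint satisfied while f increases without bound.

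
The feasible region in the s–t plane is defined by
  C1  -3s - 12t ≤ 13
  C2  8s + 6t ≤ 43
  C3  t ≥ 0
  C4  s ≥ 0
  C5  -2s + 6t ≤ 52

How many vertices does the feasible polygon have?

Pairwise boundary intersections that survive every other constraint:
  (43/8, 0)
  (0, 43/6)
  (0, 0)

3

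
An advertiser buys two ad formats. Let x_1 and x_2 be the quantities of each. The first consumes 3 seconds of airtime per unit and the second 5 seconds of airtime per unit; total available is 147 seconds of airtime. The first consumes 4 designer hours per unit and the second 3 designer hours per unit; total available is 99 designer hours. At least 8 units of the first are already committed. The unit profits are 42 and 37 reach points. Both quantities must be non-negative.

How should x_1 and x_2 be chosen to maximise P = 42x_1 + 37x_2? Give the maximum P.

Extreme points and P = 42x_1 + 37x_2:
  (99/4, 0) → P = 2079/2
  (8, 0) → P = 336
  (8, 67/3) → P = 3487/3

At the optimal vertex, 4x_1 + 3x_2 = 99 and x_1 = 8.
Solving simultaneously gives x_1 = 8, x_2 = 67/3.

x_1 = 8, x_2 = 67/3, maximum P = 3487/3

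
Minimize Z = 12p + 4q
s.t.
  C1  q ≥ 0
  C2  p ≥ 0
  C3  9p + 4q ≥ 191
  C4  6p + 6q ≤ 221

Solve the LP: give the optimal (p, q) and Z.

p = 131/15, q = 281/10, minimum Z = 1086/5

Corner points and Z = 12p + 4q:
  (191/9, 0) → Z = 764/3
  (221/6, 0) → Z = 442
  (131/15, 281/10) → Z = 1086/5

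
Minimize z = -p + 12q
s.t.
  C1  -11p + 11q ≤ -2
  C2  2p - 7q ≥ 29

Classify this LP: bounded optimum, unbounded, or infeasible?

unbounded

From the feasible point (-61/11, -63/11), moving in the direction (-11, -11) keeps every constraint satisfied while z decreases without bound.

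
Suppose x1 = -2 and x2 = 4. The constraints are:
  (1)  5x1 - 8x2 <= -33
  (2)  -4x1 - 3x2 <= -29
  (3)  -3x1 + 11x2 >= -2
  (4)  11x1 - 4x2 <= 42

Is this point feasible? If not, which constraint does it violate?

Constraint (2): -4x1 - 3x2 = -4, which is not ≤ -29. All other constraints are satisfied.

not feasible — violates (2)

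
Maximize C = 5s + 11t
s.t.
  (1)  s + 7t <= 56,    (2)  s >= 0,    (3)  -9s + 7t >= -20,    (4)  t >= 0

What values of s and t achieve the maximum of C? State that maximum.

s = 38/5, t = 242/35, maximum C = 3992/35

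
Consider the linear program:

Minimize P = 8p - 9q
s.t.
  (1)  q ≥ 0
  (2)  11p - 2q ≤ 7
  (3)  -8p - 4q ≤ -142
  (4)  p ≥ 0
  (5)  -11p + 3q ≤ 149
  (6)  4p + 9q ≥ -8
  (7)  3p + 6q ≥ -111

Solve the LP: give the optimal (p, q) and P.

Feasible corners and P = 8p - 9q:
  (26/5, 251/10) → P = -1843/10
  (29, 156) → P = -1172
  (0, 71/2) → P = -639/2
  (0, 149/3) → P = -447

p = 29, q = 156, minimum P = -1172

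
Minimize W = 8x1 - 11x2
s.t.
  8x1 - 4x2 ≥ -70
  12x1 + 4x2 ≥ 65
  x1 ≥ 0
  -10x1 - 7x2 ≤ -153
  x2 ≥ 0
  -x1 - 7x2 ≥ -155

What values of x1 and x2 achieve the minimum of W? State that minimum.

Feasible corners and W = 8x1 - 11x2:
  (61/48, 481/24) → W = -5047/24
  (13/6, 131/6) → W = -1337/6
  (153/10, 0) → W = 612/5
  (155, 0) → W = 1240

The optimum lies where 8x1 - 4x2 = -70 and -x1 - 7x2 = -155.
Solving simultaneously gives x1 = 13/6, x2 = 131/6.

x1 = 13/6, x2 = 131/6, minimum W = -1337/6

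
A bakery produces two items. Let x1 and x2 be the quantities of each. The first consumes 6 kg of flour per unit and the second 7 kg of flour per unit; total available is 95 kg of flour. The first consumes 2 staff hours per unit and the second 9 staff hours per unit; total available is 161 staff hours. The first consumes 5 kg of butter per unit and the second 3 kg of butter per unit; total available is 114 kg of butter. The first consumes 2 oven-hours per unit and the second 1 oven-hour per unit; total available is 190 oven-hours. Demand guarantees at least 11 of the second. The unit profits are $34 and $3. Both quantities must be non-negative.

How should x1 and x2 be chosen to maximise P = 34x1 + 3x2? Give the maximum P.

x1 = 3, x2 = 11, maximum P = 135

Extreme points and P = 34x1 + 3x2:
  (0, 95/7) → P = 285/7
  (0, 11) → P = 33
  (3, 11) → P = 135

At the optimal vertex, 6x1 + 7x2 = 95 and x2 = 11.
Solving simultaneously gives x1 = 3, x2 = 11.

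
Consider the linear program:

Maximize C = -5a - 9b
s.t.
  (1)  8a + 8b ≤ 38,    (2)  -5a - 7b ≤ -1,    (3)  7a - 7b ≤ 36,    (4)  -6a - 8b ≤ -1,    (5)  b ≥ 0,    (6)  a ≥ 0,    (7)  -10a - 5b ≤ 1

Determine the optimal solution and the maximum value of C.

a = 1/5, b = 0, maximum C = -1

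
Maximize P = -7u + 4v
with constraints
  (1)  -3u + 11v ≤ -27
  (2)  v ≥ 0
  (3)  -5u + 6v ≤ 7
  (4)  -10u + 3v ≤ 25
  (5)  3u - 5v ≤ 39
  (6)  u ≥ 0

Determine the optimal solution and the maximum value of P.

u = 9, v = 0, maximum P = -63

Feasible corners and P = -7u + 4v:
  (9, 0) → P = -63
  (49/3, 2) → P = -319/3
  (13, 0) → P = -91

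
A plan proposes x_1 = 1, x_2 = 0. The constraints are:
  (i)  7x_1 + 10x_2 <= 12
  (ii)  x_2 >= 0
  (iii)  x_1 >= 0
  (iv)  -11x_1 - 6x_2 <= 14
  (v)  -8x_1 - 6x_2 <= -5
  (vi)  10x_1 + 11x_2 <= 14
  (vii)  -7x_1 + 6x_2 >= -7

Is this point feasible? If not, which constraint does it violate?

feasible

(i): 7 ≤ 12 ✓
(ii): 0 ≥ 0 ✓
(iii): 1 ≥ 0 ✓
(iv): -11 ≤ 14 ✓
(v): -8 ≤ -5 ✓
(vi): 10 ≤ 14 ✓
(vii): -7 ≥ -7 ✓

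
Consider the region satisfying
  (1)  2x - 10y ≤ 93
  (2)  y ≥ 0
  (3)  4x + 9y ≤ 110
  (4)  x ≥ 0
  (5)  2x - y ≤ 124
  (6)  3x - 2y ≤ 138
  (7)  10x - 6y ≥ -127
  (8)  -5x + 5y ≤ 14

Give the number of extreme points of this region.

4

Pairwise boundary intersections that survive every other constraint:
  (55/2, 0)
  (0, 0)
  (424/65, 606/65)
  (0, 14/5)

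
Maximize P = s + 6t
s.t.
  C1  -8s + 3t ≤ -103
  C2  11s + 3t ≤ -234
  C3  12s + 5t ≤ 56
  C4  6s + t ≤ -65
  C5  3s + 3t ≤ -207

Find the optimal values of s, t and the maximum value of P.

s = -104/11, t = -655/11, maximum P = -4034/11

Extreme points and P = s + 6t:
  (-104/11, -655/11) → P = -4034/11
  (39/7, -689/7) → P = -585
  (-27/8, -525/8) → P = -3177/8
The feasible region is unbounded (it extends along (1, -6), (-3, -8)), but P strictly decreases along every unbounded feasible direction, so there is no improving ray and the maximum is attained at a vertex.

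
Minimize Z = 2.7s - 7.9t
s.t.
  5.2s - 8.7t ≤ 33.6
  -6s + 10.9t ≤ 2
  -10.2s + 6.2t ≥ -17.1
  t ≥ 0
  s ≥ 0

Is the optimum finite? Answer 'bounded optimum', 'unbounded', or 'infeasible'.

Vertices and Z = 2.7s - 7.9t:
  (19879/7398, 2050/1233) → Z = -144989/24660
  (0, 20/109) → Z = -158/109
  (57/34, 0) → Z = 1539/340
  (0, 0) → Z = 0
The feasible region has finitely many vertices and no improving ray; the minimum is -144989/24660 at (19879/7398, 2050/1233).

bounded optimum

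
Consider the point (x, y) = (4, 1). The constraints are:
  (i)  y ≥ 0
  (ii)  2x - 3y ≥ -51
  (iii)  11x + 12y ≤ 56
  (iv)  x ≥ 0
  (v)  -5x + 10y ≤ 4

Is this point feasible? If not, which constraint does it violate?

(i): 1 ≥ 0 ✓
(ii): 5 ≥ -51 ✓
(iii): 56 ≤ 56 ✓
(iv): 4 ≥ 0 ✓
(v): -10 ≤ 4 ✓

feasible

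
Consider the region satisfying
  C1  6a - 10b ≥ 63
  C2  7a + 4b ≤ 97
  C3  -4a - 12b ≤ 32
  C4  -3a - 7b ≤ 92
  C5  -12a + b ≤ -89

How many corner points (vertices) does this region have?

4

The feasible vertices (each the meet of two boundaries and inside every other half-plane) are:
  (13, 3/2)
  (827/114, -37/19)
  (19, -9)
  (7, -5)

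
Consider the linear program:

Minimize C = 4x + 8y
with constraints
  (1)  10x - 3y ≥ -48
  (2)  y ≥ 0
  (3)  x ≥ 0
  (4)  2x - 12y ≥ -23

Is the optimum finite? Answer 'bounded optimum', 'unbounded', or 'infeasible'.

bounded optimum

Corner points and C = 4x + 8y:
  (0, 0) → C = 0
  (0, 23/12) → C = 46/3
The feasible region has finitely many vertices and no improving ray; the minimum is 0 at (0, 0).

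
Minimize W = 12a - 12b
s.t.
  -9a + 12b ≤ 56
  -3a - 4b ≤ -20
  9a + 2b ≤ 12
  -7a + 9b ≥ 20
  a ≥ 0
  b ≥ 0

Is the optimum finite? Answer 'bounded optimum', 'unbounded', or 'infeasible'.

Extreme points and W = 12a - 12b:
  (2/9, 29/6) → W = -166/3
  (16/63, 34/7) → W = -1160/21
  (4/15, 24/5) → W = -272/5
The feasible region has finitely many vertices and no improving ray; the minimum is -166/3 at (2/9, 29/6).

bounded optimum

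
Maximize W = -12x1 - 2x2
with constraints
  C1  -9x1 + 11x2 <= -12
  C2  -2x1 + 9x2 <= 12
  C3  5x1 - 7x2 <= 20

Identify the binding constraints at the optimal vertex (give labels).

Vertices and W = -12x1 - 2x2:
  (240/59, 132/59) → W = -3144/59
  (-17, -15) → W = 234
  (264/31, 100/31) → W = -3368/31

The maximum is at (-17, -15). Substituting into each constraint, equality holds for C1 and C3; the remaining constraints have slack.

C1 and C3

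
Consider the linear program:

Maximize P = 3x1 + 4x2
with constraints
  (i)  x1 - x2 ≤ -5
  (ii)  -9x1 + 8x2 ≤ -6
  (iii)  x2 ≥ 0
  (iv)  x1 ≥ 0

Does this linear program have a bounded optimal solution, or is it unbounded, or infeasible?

From the feasible point (46, 51), moving in the direction (1, 1) keeps every constraint satisfied while P increases without bound.

unbounded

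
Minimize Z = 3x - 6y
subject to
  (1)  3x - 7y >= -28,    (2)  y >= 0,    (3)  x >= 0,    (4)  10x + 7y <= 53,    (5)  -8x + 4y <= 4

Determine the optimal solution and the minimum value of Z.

x = 21/11, y = 53/11, minimum Z = -255/11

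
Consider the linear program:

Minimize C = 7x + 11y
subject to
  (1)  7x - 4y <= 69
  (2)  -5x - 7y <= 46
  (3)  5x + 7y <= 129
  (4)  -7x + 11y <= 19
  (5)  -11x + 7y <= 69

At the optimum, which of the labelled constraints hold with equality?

Vertices and C = 7x + 11y:
  (13/3, -29/3) → C = -76
  (333/23, 186/23) → C = 4377/23
  (-639/104, -227/104) → C = -3485/52
  (643/52, 499/52) → C = 4995/26

The minimum is at (13/3, -29/3). Substituting into each constraint, equality holds for (1) and (2); the remaining constraints have slack.

(1) and (2)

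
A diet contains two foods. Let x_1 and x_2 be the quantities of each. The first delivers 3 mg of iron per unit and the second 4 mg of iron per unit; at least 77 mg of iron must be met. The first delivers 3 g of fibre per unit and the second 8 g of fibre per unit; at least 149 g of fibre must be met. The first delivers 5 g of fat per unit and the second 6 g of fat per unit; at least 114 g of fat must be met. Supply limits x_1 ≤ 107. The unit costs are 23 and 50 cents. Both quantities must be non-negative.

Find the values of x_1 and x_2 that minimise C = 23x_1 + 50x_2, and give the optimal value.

The feasible region is unbounded (it extends along (0, 1)), but C strictly increases along every unbounded feasible direction, so there is no improving ray and the minimum is attained at a vertex.

The binding constraints are 3x_1 + 4x_2 = 77 and 3x_1 + 8x_2 = 149.
Solving simultaneously gives x_1 = 5/3, x_2 = 18.

x_1 = 5/3, x_2 = 18, minimum C = 2815/3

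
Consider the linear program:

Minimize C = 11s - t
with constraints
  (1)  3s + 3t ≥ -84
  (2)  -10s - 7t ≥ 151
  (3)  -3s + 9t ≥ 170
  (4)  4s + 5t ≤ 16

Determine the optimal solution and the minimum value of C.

Vertices and C = 11s - t:
  (-211/6, 43/6) → C = -394
  (-156, 128) → C = -1844
  (-2549/111, 1247/111) → C = -9762/37
  (-867/22, 382/11) → C = -10301/22

s = -156, t = 128, minimum C = -1844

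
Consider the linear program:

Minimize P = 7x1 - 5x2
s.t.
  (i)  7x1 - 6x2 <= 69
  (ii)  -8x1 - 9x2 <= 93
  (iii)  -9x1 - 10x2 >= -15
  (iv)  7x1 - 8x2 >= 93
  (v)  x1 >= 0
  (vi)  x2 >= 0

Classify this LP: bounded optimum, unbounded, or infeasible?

The boundaries -9x1 - 10x2 = -15 and x1 = 0 meet at (0, 3/2), but that point violates 7x1 - 8x2 ≥ 93. Every candidate vertex is excluded by some other constraint, so the feasible region is empty.

infeasible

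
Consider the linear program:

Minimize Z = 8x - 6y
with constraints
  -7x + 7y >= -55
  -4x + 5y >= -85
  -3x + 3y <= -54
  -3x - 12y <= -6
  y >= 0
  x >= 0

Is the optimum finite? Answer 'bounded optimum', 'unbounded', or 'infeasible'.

Constraints -7x + 7y ≥ -55 and -3x + 3y ≤ -54 have parallel boundaries but demand opposite sides — no point can satisfy both, so the region is empty.

infeasible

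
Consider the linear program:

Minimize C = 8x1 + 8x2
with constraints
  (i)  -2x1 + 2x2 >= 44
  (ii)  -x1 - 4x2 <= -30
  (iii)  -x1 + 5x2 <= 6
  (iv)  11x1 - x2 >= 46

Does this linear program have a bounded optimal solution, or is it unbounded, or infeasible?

The boundaries -2x1 + 2x2 = 44 and 11x1 - x2 = 46 meet at (34/5, 144/5), but that point violates -x1 + 5x2 ≤ 6. Every candidate vertex is excluded by some other constraint, so the feasible region is empty.

infeasible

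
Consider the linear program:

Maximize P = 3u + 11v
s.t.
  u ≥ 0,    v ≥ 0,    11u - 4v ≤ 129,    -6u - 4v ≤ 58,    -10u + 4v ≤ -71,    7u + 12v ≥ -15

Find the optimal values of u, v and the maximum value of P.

u = 58, v = 509/4, maximum P = 6295/4

At the optimal vertex, 11u - 4v = 129 and -10u + 4v = -71.
Solving simultaneously gives u = 58, v = 509/4.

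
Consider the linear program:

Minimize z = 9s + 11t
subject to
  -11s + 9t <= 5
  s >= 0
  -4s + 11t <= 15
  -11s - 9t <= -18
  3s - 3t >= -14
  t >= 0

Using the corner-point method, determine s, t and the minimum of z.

Feasible corners and z = 9s + 11t:
  (16/17, 29/17) → z = 463/17
  (13/22, 23/18) → z = 1918/99
  (18/11, 0) → z = 162/11
The feasible region is unbounded (it extends along (1, 0), (11, 4)), but z strictly increases along every unbounded feasible direction, so there is no improving ray and the minimum is attained at a vertex.

At the optimal vertex, -11s - 9t = -18 and t = 0.
Solving simultaneously gives s = 18/11, t = 0.

s = 18/11, t = 0, minimum z = 162/11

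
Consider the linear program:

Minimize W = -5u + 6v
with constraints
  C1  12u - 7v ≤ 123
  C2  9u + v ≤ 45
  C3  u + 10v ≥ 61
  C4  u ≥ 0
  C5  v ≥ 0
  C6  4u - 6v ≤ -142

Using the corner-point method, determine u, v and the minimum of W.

Corner points and W = -5u + 6v:
  (0, 45) → W = 270
  (64/29, 729/29) → W = 4054/29
  (0, 71/3) → W = 142

The optimum lies where 9u + v = 45 and 4u - 6v = -142.
Solving simultaneously gives u = 64/29, v = 729/29.

u = 64/29, v = 729/29, minimum W = 4054/29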